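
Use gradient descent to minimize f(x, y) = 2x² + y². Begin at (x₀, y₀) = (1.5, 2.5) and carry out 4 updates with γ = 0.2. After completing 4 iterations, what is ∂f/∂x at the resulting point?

0.0096

∇f = (4x, 2y)
Step 1: at (1.5, 2.5), ∇f = (6, 5) → (1.5, 2.5) − 0.2·(6, 5) = (0.3, 1.5)
Step 2: at (0.3, 1.5), ∇f = (1.2, 3) → (0.3, 1.5) − 0.2·(1.2, 3) = (0.06, 0.9)
Step 3: at (0.06, 0.9), ∇f = (0.24, 1.8) → (0.06, 0.9) − 0.2·(0.24, 1.8) = (0.012, 0.54)
Step 4: at (0.012, 0.54), ∇f = (0.048, 1.08) → (0.012, 0.54) − 0.2·(0.048, 1.08) = (0.0024, 0.324)
∂f/∂x at (0.0024, 0.324) = 0.0096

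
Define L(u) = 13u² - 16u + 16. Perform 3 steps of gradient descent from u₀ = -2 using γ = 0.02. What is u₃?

0.326144

L′(u) = 26u - 16
u₁ = -2 − 0.02·(-68) = -0.64
u₂ = -0.64 − 0.02·(-32.64) = 0.0128
u₃ = 0.0128 − 0.02·(-15.6672) = 0.326144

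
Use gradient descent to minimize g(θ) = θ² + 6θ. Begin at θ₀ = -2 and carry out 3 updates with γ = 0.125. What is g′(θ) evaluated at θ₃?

g′(θ) = 2θ + 6
Step 1: g′(-2) = 2; θ₁ = -2 − 0.125·2 = -2.25
Step 2: g′(-2.25) = 1.5; θ₂ = -2.25 − 0.125·1.5 = -2.4375
Step 3: g′(-2.4375) = 1.125; θ₃ = -2.4375 − 0.125·1.125 = -2.578125
g′(θ) at (-2.578125) = 0.84375

0.84375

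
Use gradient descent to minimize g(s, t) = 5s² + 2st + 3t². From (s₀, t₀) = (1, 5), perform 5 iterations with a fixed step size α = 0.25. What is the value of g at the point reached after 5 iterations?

∇g = (10s + 2t, 2s + 6t)
(s₁, t₁) = (1, 5) − 0.25·(20, 32) = (-4, -3)
(s₂, t₂) = (-4, -3) − 0.25·(-46, -26) = (7.5, 3.5)
(s₃, t₃) = (7.5, 3.5) − 0.25·(82, 36) = (-13, -5.5)
(s₄, t₄) = (-13, -5.5) − 0.25·(-141, -59) = (22.25, 9.25)
(s₅, t₅) = (22.25, 9.25) − 0.25·(241, 100) = (-38, -15.75)
g(-38, -15.75) = 9161.1875

9161.1875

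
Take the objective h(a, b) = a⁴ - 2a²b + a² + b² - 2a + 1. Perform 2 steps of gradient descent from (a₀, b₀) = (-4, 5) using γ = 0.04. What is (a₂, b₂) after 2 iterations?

∇h = (4a³ - 4ab + 2a - 2, -2a² + 2b)
Step 1: at (-4, 5), ∇h = (-186, -22) → (-4, 5) − 0.04·(-186, -22) = (3.44, 5.88)
Step 2: at (3.44, 5.88), ∇h = (86.801536, -11.9072) → (3.44, 5.88) − 0.04·(86.801536, -11.9072) = (-0.03206144, 6.356288)

(-0.03206144, 6.356288)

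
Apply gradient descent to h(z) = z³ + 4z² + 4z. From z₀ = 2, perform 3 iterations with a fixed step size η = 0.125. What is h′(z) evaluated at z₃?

0

h′(z) = 3z² + 8z + 4
Step 1: h′(2) = 32; z₁ = 2 − 0.125·32 = -2
Step 2: h′(-2) = 0; z₂ = -2 − 0.125·0 = -2
Step 3: h′(-2) = 0; z₃ = -2 − 0.125·0 = -2
h′(z) at (-2) = 0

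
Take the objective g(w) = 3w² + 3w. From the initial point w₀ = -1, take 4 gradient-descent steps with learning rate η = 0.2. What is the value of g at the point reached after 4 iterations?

-0.74999808

g′(w) = 6w + 3
Step 1: g′(-1) = -3; w₁ = -1 − 0.2·(-3) = -0.4
Step 2: g′(-0.4) = 0.6; w₂ = -0.4 − 0.2·0.6 = -0.52
Step 3: g′(-0.52) = -0.12; w₃ = -0.52 − 0.2·(-0.12) = -0.496
Step 4: g′(-0.496) = 0.024; w₄ = -0.496 − 0.2·0.024 = -0.5008
g(-0.5008) = -0.74999808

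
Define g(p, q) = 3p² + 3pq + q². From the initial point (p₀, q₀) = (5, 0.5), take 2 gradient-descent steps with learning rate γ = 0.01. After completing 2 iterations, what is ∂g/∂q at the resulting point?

13.5664

∇g = (6p + 3q, 3p + 2q)
Step 1: at (5, 0.5), ∇g = (31.5, 16) → (5, 0.5) − 0.01·(31.5, 16) = (4.685, 0.34)
Step 2: at (4.685, 0.34), ∇g = (29.13, 14.735) → (4.685, 0.34) − 0.01·(29.13, 14.735) = (4.3937, 0.19265)
∂g/∂q at (4.3937, 0.19265) = 13.5664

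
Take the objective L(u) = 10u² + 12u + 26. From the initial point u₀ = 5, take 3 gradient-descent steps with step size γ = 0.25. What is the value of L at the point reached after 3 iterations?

1284528

L′(u) = 20u + 12
Step 1: L′(5) = 112; u₁ = 5 − 0.25·112 = -23
Step 2: L′(-23) = -448; u₂ = -23 − 0.25·(-448) = 89
Step 3: L′(89) = 1792; u₃ = 89 − 0.25·1792 = -359
L(-359) = 1284528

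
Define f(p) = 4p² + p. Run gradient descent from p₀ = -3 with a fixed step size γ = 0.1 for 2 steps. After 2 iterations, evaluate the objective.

f′(p) = 8p + 1
p₁ = -3 − 0.1·(-23) = -0.7
p₂ = -0.7 − 0.1·(-4.6) = -0.24
f(-0.24) = -0.0096

-0.0096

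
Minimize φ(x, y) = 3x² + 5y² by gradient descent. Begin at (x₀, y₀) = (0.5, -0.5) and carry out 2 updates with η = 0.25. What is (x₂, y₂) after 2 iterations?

(0.125, -1.125)

∇φ = (6x, 10y)
(x₁, y₁) = (0.5, -0.5) − 0.25·(3, -5) = (-0.25, 0.75)
(x₂, y₂) = (-0.25, 0.75) − 0.25·(-1.5, 7.5) = (0.125, -1.125)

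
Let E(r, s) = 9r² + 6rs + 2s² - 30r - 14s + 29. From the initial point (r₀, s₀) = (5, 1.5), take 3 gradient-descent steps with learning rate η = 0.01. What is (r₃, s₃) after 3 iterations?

(3.314456, 0.980348)

∇E = (18r + 6s - 30, 6r + 4s - 14)
Step 1: at (5, 1.5), ∇E = (69, 22) → (5, 1.5) − 0.01·(69, 22) = (4.31, 1.28)
Step 2: at (4.31, 1.28), ∇E = (55.26, 16.98) → (4.31, 1.28) − 0.01·(55.26, 16.98) = (3.7574, 1.1102)
Step 3: at (3.7574, 1.1102), ∇E = (44.2944, 12.9852) → (3.7574, 1.1102) − 0.01·(44.2944, 12.9852) = (3.314456, 0.980348)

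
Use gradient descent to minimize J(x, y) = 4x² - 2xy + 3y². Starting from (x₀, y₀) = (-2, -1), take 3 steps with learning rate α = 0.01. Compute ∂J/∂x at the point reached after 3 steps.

∇J = (8x - 2y, -2x + 6y)
(x₁, y₁) = (-2, -1) − 0.01·(-14, -2) = (-1.86, -0.98)
(x₂, y₂) = (-1.86, -0.98) − 0.01·(-12.92, -2.16) = (-1.7308, -0.9584)
(x₃, y₃) = (-1.7308, -0.9584) − 0.01·(-11.9296, -2.2888) = (-1.611504, -0.935512)
∂J/∂x at (-1.611504, -0.935512) = -11.021008

-11.021008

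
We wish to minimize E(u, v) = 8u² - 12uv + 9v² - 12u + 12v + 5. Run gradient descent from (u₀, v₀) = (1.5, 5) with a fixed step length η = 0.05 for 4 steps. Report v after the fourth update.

∇E = (16u - 12v - 12, -12u + 18v + 12)
Step 1: at (1.5, 5), ∇E = (-48, 84) → (1.5, 5) − 0.05·(-48, 84) = (3.9, 0.8)
Step 2: at (3.9, 0.8), ∇E = (40.8, -20.4) → (3.9, 0.8) − 0.05·(40.8, -20.4) = (1.86, 1.82)
Step 3: at (1.86, 1.82), ∇E = (-4.08, 22.44) → (1.86, 1.82) − 0.05·(-4.08, 22.44) = (2.064, 0.698)
Step 4: at (2.064, 0.698), ∇E = (12.648, -0.204) → (2.064, 0.698) − 0.05·(12.648, -0.204) = (1.4316, 0.7082)
v = 0.7082

0.7082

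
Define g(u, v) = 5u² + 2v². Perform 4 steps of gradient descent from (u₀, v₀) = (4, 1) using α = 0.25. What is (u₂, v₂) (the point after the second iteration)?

(9, 0)

∇g = (10u, 4v)
(u₁, v₁) = (4, 1) − 0.25·(40, 4) = (-6, 0)
(u₂, v₂) = (-6, 0) − 0.25·(-60, 0) = (9, 0)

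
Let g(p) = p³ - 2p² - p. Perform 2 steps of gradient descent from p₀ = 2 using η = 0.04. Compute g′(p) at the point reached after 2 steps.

1.497402826752

g′(p) = 3p² - 4p - 1
p₁ = 2 − 0.04·3 = 1.88
p₂ = 1.88 − 0.04·2.0832 = 1.796672
g′(p) at (1.796672) = 1.497402826752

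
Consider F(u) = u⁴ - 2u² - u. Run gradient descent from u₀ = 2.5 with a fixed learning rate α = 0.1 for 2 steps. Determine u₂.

F′(u) = 4u³ - 4u - 1
Step 1: F′(2.5) = 51.5; u₁ = 2.5 − 0.1·51.5 = -2.65
Step 2: F′(-2.65) = -64.8385; u₂ = -2.65 − 0.1·(-64.8385) = 3.83385

3.83385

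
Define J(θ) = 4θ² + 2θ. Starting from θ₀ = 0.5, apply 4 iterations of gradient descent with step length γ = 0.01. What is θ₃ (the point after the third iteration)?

J′(θ) = 8θ + 2
Step 1: J′(0.5) = 6; θ₁ = 0.5 − 0.01·6 = 0.44
Step 2: J′(0.44) = 5.52; θ₂ = 0.44 − 0.01·5.52 = 0.3848
Step 3: J′(0.3848) = 5.0784; θ₃ = 0.3848 − 0.01·5.0784 = 0.334016

0.334016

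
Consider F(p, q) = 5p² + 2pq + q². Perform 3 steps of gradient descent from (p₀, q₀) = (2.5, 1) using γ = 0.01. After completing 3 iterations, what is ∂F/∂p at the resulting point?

19.341632

∇F = (10p + 2q, 2p + 2q)
(p₁, q₁) = (2.5, 1) − 0.01·(27, 7) = (2.23, 0.93)
(p₂, q₂) = (2.23, 0.93) − 0.01·(24.16, 6.32) = (1.9884, 0.8668)
(p₃, q₃) = (1.9884, 0.8668) − 0.01·(21.6176, 5.7104) = (1.772224, 0.809696)
∂F/∂p at (1.772224, 0.809696) = 19.341632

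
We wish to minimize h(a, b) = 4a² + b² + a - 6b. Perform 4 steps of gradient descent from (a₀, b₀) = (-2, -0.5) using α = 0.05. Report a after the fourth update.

-0.368

∇h = (8a + 1, 2b - 6)
Step 1: at (-2, -0.5), ∇h = (-15, -7) → (-2, -0.5) − 0.05·(-15, -7) = (-1.25, -0.15)
Step 2: at (-1.25, -0.15), ∇h = (-9, -6.3) → (-1.25, -0.15) − 0.05·(-9, -6.3) = (-0.8, 0.165)
Step 3: at (-0.8, 0.165), ∇h = (-5.4, -5.67) → (-0.8, 0.165) − 0.05·(-5.4, -5.67) = (-0.53, 0.4485)
Step 4: at (-0.53, 0.4485), ∇h = (-3.24, -5.103) → (-0.53, 0.4485) − 0.05·(-3.24, -5.103) = (-0.368, 0.70365)
a = -0.368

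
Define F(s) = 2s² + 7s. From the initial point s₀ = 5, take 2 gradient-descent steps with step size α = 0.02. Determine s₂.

3.9632

F′(s) = 4s + 7
Step 1: F′(5) = 27; s₁ = 5 − 0.02·27 = 4.46
Step 2: F′(4.46) = 24.84; s₂ = 4.46 − 0.02·24.84 = 3.9632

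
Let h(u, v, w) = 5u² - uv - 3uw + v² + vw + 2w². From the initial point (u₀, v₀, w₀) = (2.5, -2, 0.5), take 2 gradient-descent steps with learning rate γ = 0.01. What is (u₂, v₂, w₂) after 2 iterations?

(2.01835, -1.8845, 0.63875)

∇h = (10u - v - 3w, -u + 2v + w, -3u + v + 4w)
(u₁, v₁, w₁) = (2.5, -2, 0.5) − 0.01·(25.5, -6, -7.5) = (2.245, -1.94, 0.575)
(u₂, v₂, w₂) = (2.245, -1.94, 0.575) − 0.01·(22.665, -5.55, -6.375) = (2.01835, -1.8845, 0.63875)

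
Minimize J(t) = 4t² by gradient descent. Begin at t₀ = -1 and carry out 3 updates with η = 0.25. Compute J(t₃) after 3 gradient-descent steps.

J′(t) = 8t
Step 1: J′(-1) = -8; t₁ = -1 − 0.25·(-8) = 1
Step 2: J′(1) = 8; t₂ = 1 − 0.25·8 = -1
Step 3: J′(-1) = -8; t₃ = -1 − 0.25·(-8) = 1
J(1) = 4

4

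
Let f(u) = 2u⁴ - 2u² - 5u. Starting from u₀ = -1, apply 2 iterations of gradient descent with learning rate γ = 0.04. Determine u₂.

-0.45851392

f′(u) = 8u³ - 4u - 5
Step 1: f′(-1) = -9; u₁ = -1 − 0.04·(-9) = -0.64
Step 2: f′(-0.64) = -4.537152; u₂ = -0.64 − 0.04·(-4.537152) = -0.45851392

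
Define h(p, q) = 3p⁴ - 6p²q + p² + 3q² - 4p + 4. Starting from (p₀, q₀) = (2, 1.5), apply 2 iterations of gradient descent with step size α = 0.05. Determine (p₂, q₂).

(-1.45, 1.875)

∇h = (12p³ - 12pq + 2p - 4, -6p² + 6q)
Step 1: at (2, 1.5), ∇h = (60, -15) → (2, 1.5) − 0.05·(60, -15) = (-1, 2.25)
Step 2: at (-1, 2.25), ∇h = (9, 7.5) → (-1, 2.25) − 0.05·(9, 7.5) = (-1.45, 1.875)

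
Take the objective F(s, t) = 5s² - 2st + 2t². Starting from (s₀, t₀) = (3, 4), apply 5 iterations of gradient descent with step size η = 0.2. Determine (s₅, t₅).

∇F = (10s - 2t, -2s + 4t)
Step 1: at (3, 4), ∇F = (22, 10) → (3, 4) − 0.2·(22, 10) = (-1.4, 2)
Step 2: at (-1.4, 2), ∇F = (-18, 10.8) → (-1.4, 2) − 0.2·(-18, 10.8) = (2.2, -0.16)
Step 3: at (2.2, -0.16), ∇F = (22.32, -5.04) → (2.2, -0.16) − 0.2·(22.32, -5.04) = (-2.264, 0.848)
Step 4: at (-2.264, 0.848), ∇F = (-24.336, 7.92) → (-2.264, 0.848) − 0.2·(-24.336, 7.92) = (2.6032, -0.736)
Step 5: at (2.6032, -0.736), ∇F = (27.504, -8.1504) → (2.6032, -0.736) − 0.2·(27.504, -8.1504) = (-2.8976, 0.89408)

(-2.8976, 0.89408)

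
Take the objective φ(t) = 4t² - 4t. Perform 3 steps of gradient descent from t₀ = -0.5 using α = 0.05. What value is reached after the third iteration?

φ′(t) = 8t - 4
Step 1: φ′(-0.5) = -8; t₁ = -0.5 − 0.05·(-8) = -0.1
Step 2: φ′(-0.1) = -4.8; t₂ = -0.1 − 0.05·(-4.8) = 0.14
Step 3: φ′(0.14) = -2.88; t₃ = 0.14 − 0.05·(-2.88) = 0.284

0.284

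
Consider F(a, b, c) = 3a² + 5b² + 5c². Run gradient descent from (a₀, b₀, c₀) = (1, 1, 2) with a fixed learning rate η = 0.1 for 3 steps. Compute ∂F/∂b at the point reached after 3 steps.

0

∇F = (6a, 10b, 10c)
Step 1: at (1, 1, 2), ∇F = (6, 10, 20) → (1, 1, 2) − 0.1·(6, 10, 20) = (0.4, 0, 0)
Step 2: at (0.4, 0, 0), ∇F = (2.4, 0, 0) → (0.4, 0, 0) − 0.1·(2.4, 0, 0) = (0.16, 0, 0)
Step 3: at (0.16, 0, 0), ∇F = (0.96, 0, 0) → (0.16, 0, 0) − 0.1·(0.96, 0, 0) = (0.064, 0, 0)
∂F/∂b at (0.064, 0, 0) = 0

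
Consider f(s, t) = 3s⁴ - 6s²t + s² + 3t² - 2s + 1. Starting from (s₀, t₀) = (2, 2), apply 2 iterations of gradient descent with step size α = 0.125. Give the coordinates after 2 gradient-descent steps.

(89.8984375, 14.421875)

∇f = (12s³ - 12st + 2s - 2, -6s² + 6t)
Step 1: at (2, 2), ∇f = (50, -12) → (2, 2) − 0.125·(50, -12) = (-4.25, 3.5)
Step 2: at (-4.25, 3.5), ∇f = (-753.1875, -87.375) → (-4.25, 3.5) − 0.125·(-753.1875, -87.375) = (89.8984375, 14.421875)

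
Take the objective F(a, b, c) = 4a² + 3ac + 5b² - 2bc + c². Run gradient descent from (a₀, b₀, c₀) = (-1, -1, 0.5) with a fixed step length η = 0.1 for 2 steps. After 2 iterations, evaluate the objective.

∇F = (8a + 3c, 10b - 2c, 3a - 2b + 2c)
(a₁, b₁, c₁) = (-1, -1, 0.5) − 0.1·(-6.5, -11, 0) = (-0.35, 0.1, 0.5)
(a₂, b₂, c₂) = (-0.35, 0.1, 0.5) − 0.1·(-1.3, 0, -0.25) = (-0.22, 0.1, 0.525)
F(-0.22, 0.1, 0.525) = 0.067725

0.067725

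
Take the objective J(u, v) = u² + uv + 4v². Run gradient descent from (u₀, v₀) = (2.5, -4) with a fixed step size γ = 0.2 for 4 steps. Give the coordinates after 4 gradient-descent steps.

∇J = (2u + v, u + 8v)
Step 1: at (2.5, -4), ∇J = (1, -29.5) → (2.5, -4) − 0.2·(1, -29.5) = (2.3, 1.9)
Step 2: at (2.3, 1.9), ∇J = (6.5, 17.5) → (2.3, 1.9) − 0.2·(6.5, 17.5) = (1, -1.6)
Step 3: at (1, -1.6), ∇J = (0.4, -11.8) → (1, -1.6) − 0.2·(0.4, -11.8) = (0.92, 0.76)
Step 4: at (0.92, 0.76), ∇J = (2.6, 7) → (0.92, 0.76) − 0.2·(2.6, 7) = (0.4, -0.64)

(0.4, -0.64)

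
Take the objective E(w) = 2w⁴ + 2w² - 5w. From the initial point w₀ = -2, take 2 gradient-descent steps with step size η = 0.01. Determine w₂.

E′(w) = 8w³ + 4w - 5
w₁ = -2 − 0.01·(-77) = -1.23
w₂ = -1.23 − 0.01·(-24.806936) = -0.98193064

-0.98193064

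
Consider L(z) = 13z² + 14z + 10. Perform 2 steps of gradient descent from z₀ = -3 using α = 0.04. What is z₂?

L′(z) = 26z + 14
z₁ = -3 − 0.04·(-64) = -0.44
z₂ = -0.44 − 0.04·2.56 = -0.5424

-0.5424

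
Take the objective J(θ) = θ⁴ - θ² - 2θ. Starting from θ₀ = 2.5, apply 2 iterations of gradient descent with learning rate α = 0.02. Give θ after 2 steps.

J′(θ) = 4θ³ - 2θ - 2
θ₁ = 2.5 − 0.02·55.5 = 1.39
θ₂ = 1.39 − 0.02·5.962476 = 1.27075048

1.27075048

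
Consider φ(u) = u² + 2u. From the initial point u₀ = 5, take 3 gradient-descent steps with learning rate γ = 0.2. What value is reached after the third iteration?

φ′(u) = 2u + 2
Step 1: φ′(5) = 12; u₁ = 5 − 0.2·12 = 2.6
Step 2: φ′(2.6) = 7.2; u₂ = 2.6 − 0.2·7.2 = 1.16
Step 3: φ′(1.16) = 4.32; u₃ = 1.16 − 0.2·4.32 = 0.296

0.296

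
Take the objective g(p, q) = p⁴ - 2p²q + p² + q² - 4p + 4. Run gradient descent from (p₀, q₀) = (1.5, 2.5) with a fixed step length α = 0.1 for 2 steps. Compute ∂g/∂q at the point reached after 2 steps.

∇g = (4p³ - 4pq + 2p - 4, -2p² + 2q)
Step 1: at (1.5, 2.5), ∇g = (-2.5, 0.5) → (1.5, 2.5) − 0.1·(-2.5, 0.5) = (1.75, 2.45)
Step 2: at (1.75, 2.45), ∇g = (3.7875, -1.225) → (1.75, 2.45) − 0.1·(3.7875, -1.225) = (1.37125, 2.5725)
∂g/∂q at (1.37125, 2.5725) = 1.384346875

1.384346875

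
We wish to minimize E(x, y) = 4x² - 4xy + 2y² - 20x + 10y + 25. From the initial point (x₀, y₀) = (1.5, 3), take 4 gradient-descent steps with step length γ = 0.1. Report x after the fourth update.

3.0488

∇E = (8x - 4y - 20, -4x + 4y + 10)
Step 1: at (1.5, 3), ∇E = (-20, 16) → (1.5, 3) − 0.1·(-20, 16) = (3.5, 1.4)
Step 2: at (3.5, 1.4), ∇E = (2.4, 1.6) → (3.5, 1.4) − 0.1·(2.4, 1.6) = (3.26, 1.24)
Step 3: at (3.26, 1.24), ∇E = (1.12, 1.92) → (3.26, 1.24) − 0.1·(1.12, 1.92) = (3.148, 1.048)
Step 4: at (3.148, 1.048), ∇E = (0.992, 1.6) → (3.148, 1.048) − 0.1·(0.992, 1.6) = (3.0488, 0.888)
x = 3.0488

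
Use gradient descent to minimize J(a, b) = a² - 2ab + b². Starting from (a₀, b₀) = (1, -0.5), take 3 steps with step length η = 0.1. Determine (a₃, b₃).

(0.412, 0.088)

∇J = (2a - 2b, -2a + 2b)
(a₁, b₁) = (1, -0.5) − 0.1·(3, -3) = (0.7, -0.2)
(a₂, b₂) = (0.7, -0.2) − 0.1·(1.8, -1.8) = (0.52, -0.02)
(a₃, b₃) = (0.52, -0.02) − 0.1·(1.08, -1.08) = (0.412, 0.088)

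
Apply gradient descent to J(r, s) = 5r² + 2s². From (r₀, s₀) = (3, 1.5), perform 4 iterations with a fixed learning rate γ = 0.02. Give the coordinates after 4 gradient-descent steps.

(1.2288, 1.07458944)

∇J = (10r, 4s)
Step 1: at (3, 1.5), ∇J = (30, 6) → (3, 1.5) − 0.02·(30, 6) = (2.4, 1.38)
Step 2: at (2.4, 1.38), ∇J = (24, 5.52) → (2.4, 1.38) − 0.02·(24, 5.52) = (1.92, 1.2696)
Step 3: at (1.92, 1.2696), ∇J = (19.2, 5.0784) → (1.92, 1.2696) − 0.02·(19.2, 5.0784) = (1.536, 1.168032)
Step 4: at (1.536, 1.168032), ∇J = (15.36, 4.672128) → (1.536, 1.168032) − 0.02·(15.36, 4.672128) = (1.2288, 1.07458944)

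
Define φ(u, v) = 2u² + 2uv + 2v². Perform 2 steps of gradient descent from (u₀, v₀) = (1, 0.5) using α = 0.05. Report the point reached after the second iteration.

∇φ = (4u + 2v, 2u + 4v)
(u₁, v₁) = (1, 0.5) − 0.05·(5, 4) = (0.75, 0.3)
(u₂, v₂) = (0.75, 0.3) − 0.05·(3.6, 2.7) = (0.57, 0.165)

(0.57, 0.165)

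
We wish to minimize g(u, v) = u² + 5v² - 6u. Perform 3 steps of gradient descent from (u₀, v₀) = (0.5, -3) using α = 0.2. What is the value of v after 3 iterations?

∇g = (2u - 6, 10v)
(u₁, v₁) = (0.5, -3) − 0.2·(-5, -30) = (1.5, 3)
(u₂, v₂) = (1.5, 3) − 0.2·(-3, 30) = (2.1, -3)
(u₃, v₃) = (2.1, -3) − 0.2·(-1.8, -30) = (2.46, 3)
v = 3

3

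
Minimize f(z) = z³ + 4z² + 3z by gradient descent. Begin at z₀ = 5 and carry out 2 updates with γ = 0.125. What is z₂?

f′(z) = 3z² + 8z + 3
z₁ = 5 − 0.125·118 = -9.75
z₂ = -9.75 − 0.125·210.1875 = -36.0234375

-36.0234375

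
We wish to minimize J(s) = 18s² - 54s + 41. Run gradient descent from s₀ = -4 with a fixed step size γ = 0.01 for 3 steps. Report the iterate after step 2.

J′(s) = 36s - 54
s₁ = -4 − 0.01·(-198) = -2.02
s₂ = -2.02 − 0.01·(-126.72) = -0.7528

-0.7528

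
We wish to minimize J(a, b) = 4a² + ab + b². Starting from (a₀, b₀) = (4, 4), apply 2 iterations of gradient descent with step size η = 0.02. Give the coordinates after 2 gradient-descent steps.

(2.68, 3.544)

∇J = (8a + b, a + 2b)
Step 1: at (4, 4), ∇J = (36, 12) → (4, 4) − 0.02·(36, 12) = (3.28, 3.76)
Step 2: at (3.28, 3.76), ∇J = (30, 10.8) → (3.28, 3.76) − 0.02·(30, 10.8) = (2.68, 3.544)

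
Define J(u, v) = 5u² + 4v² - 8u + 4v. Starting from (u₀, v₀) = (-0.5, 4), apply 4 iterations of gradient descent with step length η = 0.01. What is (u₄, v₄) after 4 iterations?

∇J = (10u - 8, 8v + 4)
Step 1: at (-0.5, 4), ∇J = (-13, 36) → (-0.5, 4) − 0.01·(-13, 36) = (-0.37, 3.64)
Step 2: at (-0.37, 3.64), ∇J = (-11.7, 33.12) → (-0.37, 3.64) − 0.01·(-11.7, 33.12) = (-0.253, 3.3088)
Step 3: at (-0.253, 3.3088), ∇J = (-10.53, 30.4704) → (-0.253, 3.3088) − 0.01·(-10.53, 30.4704) = (-0.1477, 3.004096)
Step 4: at (-0.1477, 3.004096), ∇J = (-9.477, 28.032768) → (-0.1477, 3.004096) − 0.01·(-9.477, 28.032768) = (-0.05293, 2.72376832)

(-0.05293, 2.72376832)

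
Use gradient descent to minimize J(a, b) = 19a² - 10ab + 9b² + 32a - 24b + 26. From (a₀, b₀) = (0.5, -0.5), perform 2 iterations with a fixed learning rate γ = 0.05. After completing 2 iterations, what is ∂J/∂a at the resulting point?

74.56

∇J = (38a - 10b + 32, -10a + 18b - 24)
(a₁, b₁) = (0.5, -0.5) − 0.05·(56, -38) = (-2.3, 1.4)
(a₂, b₂) = (-2.3, 1.4) − 0.05·(-69.4, 24.2) = (1.17, 0.19)
∂J/∂a at (1.17, 0.19) = 74.56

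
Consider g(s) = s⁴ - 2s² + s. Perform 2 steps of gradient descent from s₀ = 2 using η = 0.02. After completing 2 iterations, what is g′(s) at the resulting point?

g′(s) = 4s³ - 4s + 1
Step 1: g′(2) = 25; s₁ = 2 − 0.02·25 = 1.5
Step 2: g′(1.5) = 8.5; s₂ = 1.5 − 0.02·8.5 = 1.33
g′(s) at (1.33) = 5.090548

5.090548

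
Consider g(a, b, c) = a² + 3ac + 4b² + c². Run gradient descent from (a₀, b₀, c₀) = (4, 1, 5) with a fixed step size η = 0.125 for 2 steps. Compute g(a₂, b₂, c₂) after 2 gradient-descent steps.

1.601806640625

∇g = (2a + 3c, 8b, 3a + 2c)
Step 1: at (4, 1, 5), ∇g = (23, 8, 22) → (4, 1, 5) − 0.125·(23, 8, 22) = (1.125, 0, 2.25)
Step 2: at (1.125, 0, 2.25), ∇g = (9, 0, 7.875) → (1.125, 0, 2.25) − 0.125·(9, 0, 7.875) = (0, 0, 1.265625)
g(0, 0, 1.265625) = 1.601806640625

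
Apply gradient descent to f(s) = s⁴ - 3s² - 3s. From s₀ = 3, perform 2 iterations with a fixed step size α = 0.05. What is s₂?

f′(s) = 4s³ - 6s - 3
s₁ = 3 − 0.05·87 = -1.35
s₂ = -1.35 − 0.05·(-4.7415) = -1.112925

-1.112925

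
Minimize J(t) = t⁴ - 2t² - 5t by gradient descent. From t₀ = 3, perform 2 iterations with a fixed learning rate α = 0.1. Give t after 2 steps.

82.7524

J′(t) = 4t³ - 4t - 5
Step 1: J′(3) = 91; t₁ = 3 − 0.1·91 = -6.1
Step 2: J′(-6.1) = -888.524; t₂ = -6.1 − 0.1·(-888.524) = 82.7524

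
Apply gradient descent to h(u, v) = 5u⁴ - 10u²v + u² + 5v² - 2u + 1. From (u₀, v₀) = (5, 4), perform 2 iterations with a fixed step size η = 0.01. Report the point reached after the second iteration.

∇h = (20u³ - 20uv + 2u - 2, -10u² + 10v)
(u₁, v₁) = (5, 4) − 0.01·(2108, -210) = (-16.08, 6.1)
(u₂, v₂) = (-16.08, 6.1) − 0.01·(-81227.35424, -2524.664) = (796.1935424, 31.34664)

(796.1935424, 31.34664)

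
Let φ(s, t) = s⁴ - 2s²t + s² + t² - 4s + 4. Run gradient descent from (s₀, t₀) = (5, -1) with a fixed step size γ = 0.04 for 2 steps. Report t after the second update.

21.576128

∇φ = (4s³ - 4st + 2s - 4, -2s² + 2t)
Step 1: at (5, -1), ∇φ = (526, -52) → (5, -1) − 0.04·(526, -52) = (-16.04, 1.08)
Step 2: at (-16.04, 1.08), ∇φ = (-16473.974656, -512.4032) → (-16.04, 1.08) − 0.04·(-16473.974656, -512.4032) = (642.91898624, 21.576128)
t = 21.576128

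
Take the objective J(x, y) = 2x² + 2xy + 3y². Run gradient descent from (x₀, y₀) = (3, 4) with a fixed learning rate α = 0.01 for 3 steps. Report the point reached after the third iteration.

(2.441, 3.1644)

∇J = (4x + 2y, 2x + 6y)
(x₁, y₁) = (3, 4) − 0.01·(20, 30) = (2.8, 3.7)
(x₂, y₂) = (2.8, 3.7) − 0.01·(18.6, 27.8) = (2.614, 3.422)
(x₃, y₃) = (2.614, 3.422) − 0.01·(17.3, 25.76) = (2.441, 3.1644)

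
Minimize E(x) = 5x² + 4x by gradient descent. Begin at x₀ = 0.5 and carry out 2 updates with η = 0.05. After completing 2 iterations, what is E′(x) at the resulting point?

E′(x) = 10x + 4
Step 1: E′(0.5) = 9; x₁ = 0.5 − 0.05·9 = 0.05
Step 2: E′(0.05) = 4.5; x₂ = 0.05 − 0.05·4.5 = -0.175
E′(x) at (-0.175) = 2.25

2.25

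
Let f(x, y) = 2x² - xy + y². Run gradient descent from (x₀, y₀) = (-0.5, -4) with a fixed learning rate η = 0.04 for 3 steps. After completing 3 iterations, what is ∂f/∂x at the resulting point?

0.495808

∇f = (4x - y, -x + 2y)
(x₁, y₁) = (-0.5, -4) − 0.04·(2, -7.5) = (-0.58, -3.7)
(x₂, y₂) = (-0.58, -3.7) − 0.04·(1.38, -6.82) = (-0.6352, -3.4272)
(x₃, y₃) = (-0.6352, -3.4272) − 0.04·(0.8864, -6.2192) = (-0.670656, -3.178432)
∂f/∂x at (-0.670656, -3.178432) = 0.495808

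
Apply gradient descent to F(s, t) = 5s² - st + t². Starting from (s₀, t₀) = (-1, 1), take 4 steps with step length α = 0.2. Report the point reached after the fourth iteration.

∇F = (10s - t, -s + 2t)
(s₁, t₁) = (-1, 1) − 0.2·(-11, 3) = (1.2, 0.4)
(s₂, t₂) = (1.2, 0.4) − 0.2·(11.6, -0.4) = (-1.12, 0.48)
(s₃, t₃) = (-1.12, 0.48) − 0.2·(-11.68, 2.08) = (1.216, 0.064)
(s₄, t₄) = (1.216, 0.064) − 0.2·(12.096, -1.088) = (-1.2032, 0.2816)

(-1.2032, 0.2816)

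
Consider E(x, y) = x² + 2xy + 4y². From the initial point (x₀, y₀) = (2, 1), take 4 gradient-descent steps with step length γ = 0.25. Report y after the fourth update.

2.5

∇E = (2x + 2y, 2x + 8y)
Step 1: at (2, 1), ∇E = (6, 12) → (2, 1) − 0.25·(6, 12) = (0.5, -2)
Step 2: at (0.5, -2), ∇E = (-3, -15) → (0.5, -2) − 0.25·(-3, -15) = (1.25, 1.75)
Step 3: at (1.25, 1.75), ∇E = (6, 16.5) → (1.25, 1.75) − 0.25·(6, 16.5) = (-0.25, -2.375)
Step 4: at (-0.25, -2.375), ∇E = (-5.25, -19.5) → (-0.25, -2.375) − 0.25·(-5.25, -19.5) = (1.0625, 2.5)
y = 2.5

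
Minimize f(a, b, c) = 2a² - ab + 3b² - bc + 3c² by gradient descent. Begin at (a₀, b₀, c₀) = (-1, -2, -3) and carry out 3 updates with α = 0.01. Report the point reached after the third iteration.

(-0.94003, -1.768908, -2.545902)

∇f = (4a - b, -a + 6b - c, -b + 6c)
Step 1: at (-1, -2, -3), ∇f = (-2, -8, -16) → (-1, -2, -3) − 0.01·(-2, -8, -16) = (-0.98, -1.92, -2.84)
Step 2: at (-0.98, -1.92, -2.84), ∇f = (-2, -7.7, -15.12) → (-0.98, -1.92, -2.84) − 0.01·(-2, -7.7, -15.12) = (-0.96, -1.843, -2.6888)
Step 3: at (-0.96, -1.843, -2.6888), ∇f = (-1.997, -7.4092, -14.2898) → (-0.96, -1.843, -2.6888) − 0.01·(-1.997, -7.4092, -14.2898) = (-0.94003, -1.768908, -2.545902)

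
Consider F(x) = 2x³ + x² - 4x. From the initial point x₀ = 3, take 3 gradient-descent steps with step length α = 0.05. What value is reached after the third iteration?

F′(x) = 6x² + 2x - 4
x₁ = 3 − 0.05·56 = 0.2
x₂ = 0.2 − 0.05·(-3.36) = 0.368
x₃ = 0.368 − 0.05·(-2.451456) = 0.4905728

0.4905728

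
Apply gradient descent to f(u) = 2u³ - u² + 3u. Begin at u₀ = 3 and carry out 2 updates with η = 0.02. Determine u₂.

f′(u) = 6u² - 2u + 3
u₁ = 3 − 0.02·51 = 1.98
u₂ = 1.98 − 0.02·22.5624 = 1.528752

1.528752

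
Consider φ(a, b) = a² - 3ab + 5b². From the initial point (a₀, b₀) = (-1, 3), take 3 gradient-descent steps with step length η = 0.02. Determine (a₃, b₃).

∇φ = (2a - 3b, -3a + 10b)
Step 1: at (-1, 3), ∇φ = (-11, 33) → (-1, 3) − 0.02·(-11, 33) = (-0.78, 2.34)
Step 2: at (-0.78, 2.34), ∇φ = (-8.58, 25.74) → (-0.78, 2.34) − 0.02·(-8.58, 25.74) = (-0.6084, 1.8252)
Step 3: at (-0.6084, 1.8252), ∇φ = (-6.6924, 20.0772) → (-0.6084, 1.8252) − 0.02·(-6.6924, 20.0772) = (-0.474552, 1.423656)

(-0.474552, 1.423656)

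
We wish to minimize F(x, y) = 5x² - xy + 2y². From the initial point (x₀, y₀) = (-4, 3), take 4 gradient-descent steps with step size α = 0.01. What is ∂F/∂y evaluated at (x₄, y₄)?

12.21293596

∇F = (10x - y, -x + 4y)
Step 1: at (-4, 3), ∇F = (-43, 16) → (-4, 3) − 0.01·(-43, 16) = (-3.57, 2.84)
Step 2: at (-3.57, 2.84), ∇F = (-38.54, 14.93) → (-3.57, 2.84) − 0.01·(-38.54, 14.93) = (-3.1846, 2.6907)
Step 3: at (-3.1846, 2.6907), ∇F = (-34.5367, 13.9474) → (-3.1846, 2.6907) − 0.01·(-34.5367, 13.9474) = (-2.839233, 2.551226)
Step 4: at (-2.839233, 2.551226), ∇F = (-30.943556, 13.044137) → (-2.839233, 2.551226) − 0.01·(-30.943556, 13.044137) = (-2.52979744, 2.42078463)
∂F/∂y at (-2.52979744, 2.42078463) = 12.21293596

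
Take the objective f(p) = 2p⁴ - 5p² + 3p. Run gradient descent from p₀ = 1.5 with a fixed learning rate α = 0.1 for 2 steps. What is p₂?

-0.3

f′(p) = 8p³ - 10p + 3
Step 1: f′(1.5) = 15; p₁ = 1.5 − 0.1·15 = 0
Step 2: f′(0) = 3; p₂ = 0 − 0.1·3 = -0.3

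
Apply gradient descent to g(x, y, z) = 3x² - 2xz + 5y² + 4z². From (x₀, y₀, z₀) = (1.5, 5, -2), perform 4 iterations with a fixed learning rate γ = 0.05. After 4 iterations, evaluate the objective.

∇g = (6x - 2z, 10y, -2x + 8z)
Step 1: at (1.5, 5, -2), ∇g = (13, 50, -19) → (1.5, 5, -2) − 0.05·(13, 50, -19) = (0.85, 2.5, -1.05)
Step 2: at (0.85, 2.5, -1.05), ∇g = (7.2, 25, -10.1) → (0.85, 2.5, -1.05) − 0.05·(7.2, 25, -10.1) = (0.49, 1.25, -0.545)
Step 3: at (0.49, 1.25, -0.545), ∇g = (4.03, 12.5, -5.34) → (0.49, 1.25, -0.545) − 0.05·(4.03, 12.5, -5.34) = (0.2885, 0.625, -0.278)
Step 4: at (0.2885, 0.625, -0.278), ∇g = (2.287, 6.25, -2.801) → (0.2885, 0.625, -0.278) − 0.05·(2.287, 6.25, -2.801) = (0.17415, 0.3125, -0.13795)
g(0.17415, 0.3125, -0.13795) = 0.7034347125

0.7034347125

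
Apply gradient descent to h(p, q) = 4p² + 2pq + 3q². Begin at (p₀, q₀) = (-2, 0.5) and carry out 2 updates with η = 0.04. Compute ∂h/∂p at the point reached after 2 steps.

∇h = (8p + 2q, 2p + 6q)
Step 1: at (-2, 0.5), ∇h = (-15, -1) → (-2, 0.5) − 0.04·(-15, -1) = (-1.4, 0.54)
Step 2: at (-1.4, 0.54), ∇h = (-10.12, 0.44) → (-1.4, 0.54) − 0.04·(-10.12, 0.44) = (-0.9952, 0.5224)
∂h/∂p at (-0.9952, 0.5224) = -6.9168

-6.9168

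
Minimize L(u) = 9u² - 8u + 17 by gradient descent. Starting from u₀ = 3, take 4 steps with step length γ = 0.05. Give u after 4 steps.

L′(u) = 18u - 8
u₁ = 3 − 0.05·46 = 0.7
u₂ = 0.7 − 0.05·4.6 = 0.47
u₃ = 0.47 − 0.05·0.46 = 0.447
u₄ = 0.447 − 0.05·0.046 = 0.4447

0.4447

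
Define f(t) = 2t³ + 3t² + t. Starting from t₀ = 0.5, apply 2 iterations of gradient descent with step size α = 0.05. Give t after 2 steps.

0.0923125

f′(t) = 6t² + 6t + 1
t₁ = 0.5 − 0.05·5.5 = 0.225
t₂ = 0.225 − 0.05·2.65375 = 0.0923125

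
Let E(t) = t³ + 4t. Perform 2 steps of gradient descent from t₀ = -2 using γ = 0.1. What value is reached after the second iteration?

-7.888

E′(t) = 3t² + 4
Step 1: E′(-2) = 16; t₁ = -2 − 0.1·16 = -3.6
Step 2: E′(-3.6) = 42.88; t₂ = -3.6 − 0.1·42.88 = -7.888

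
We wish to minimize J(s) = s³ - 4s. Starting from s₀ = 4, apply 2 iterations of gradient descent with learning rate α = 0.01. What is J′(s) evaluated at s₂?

J′(s) = 3s² - 4
Step 1: J′(4) = 44; s₁ = 4 − 0.01·44 = 3.56
Step 2: J′(3.56) = 34.0208; s₂ = 3.56 − 0.01·34.0208 = 3.219792
J′(s) at (3.219792) = 27.101181569792

27.101181569792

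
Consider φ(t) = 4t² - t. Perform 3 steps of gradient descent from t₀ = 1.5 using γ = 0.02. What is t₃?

0.939968

φ′(t) = 8t - 1
Step 1: φ′(1.5) = 11; t₁ = 1.5 − 0.02·11 = 1.28
Step 2: φ′(1.28) = 9.24; t₂ = 1.28 − 0.02·9.24 = 1.0952
Step 3: φ′(1.0952) = 7.7616; t₃ = 1.0952 − 0.02·7.7616 = 0.939968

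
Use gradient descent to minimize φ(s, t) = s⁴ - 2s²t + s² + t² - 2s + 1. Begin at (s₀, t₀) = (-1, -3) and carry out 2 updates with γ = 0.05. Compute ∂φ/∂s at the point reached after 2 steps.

∇φ = (4s³ - 4st + 2s - 2, -2s² + 2t)
(s₁, t₁) = (-1, -3) − 0.05·(-20, -8) = (0, -2.6)
(s₂, t₂) = (0, -2.6) − 0.05·(-2, -5.2) = (0.1, -2.34)
∂φ/∂s at (0.1, -2.34) = -0.86

-0.86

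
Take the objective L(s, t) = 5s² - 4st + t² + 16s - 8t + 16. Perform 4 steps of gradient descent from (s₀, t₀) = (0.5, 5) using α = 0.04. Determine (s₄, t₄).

∇L = (10s - 4t + 16, -4s + 2t - 8)
Step 1: at (0.5, 5), ∇L = (1, 0) → (0.5, 5) − 0.04·(1, 0) = (0.46, 5)
Step 2: at (0.46, 5), ∇L = (0.6, 0.16) → (0.46, 5) − 0.04·(0.6, 0.16) = (0.436, 4.9936)
Step 3: at (0.436, 4.9936), ∇L = (0.3856, 0.2432) → (0.436, 4.9936) − 0.04·(0.3856, 0.2432) = (0.420576, 4.983872)
Step 4: at (0.420576, 4.983872), ∇L = (0.270272, 0.28544) → (0.420576, 4.983872) − 0.04·(0.270272, 0.28544) = (0.40976512, 4.9724544)

(0.40976512, 4.9724544)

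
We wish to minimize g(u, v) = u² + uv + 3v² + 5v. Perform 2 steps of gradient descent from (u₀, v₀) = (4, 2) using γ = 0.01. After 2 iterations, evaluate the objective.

36.12007345

∇g = (2u + v, u + 6v + 5)
(u₁, v₁) = (4, 2) − 0.01·(10, 21) = (3.9, 1.79)
(u₂, v₂) = (3.9, 1.79) − 0.01·(9.59, 19.64) = (3.8041, 1.5936)
g(3.8041, 1.5936) = 36.12007345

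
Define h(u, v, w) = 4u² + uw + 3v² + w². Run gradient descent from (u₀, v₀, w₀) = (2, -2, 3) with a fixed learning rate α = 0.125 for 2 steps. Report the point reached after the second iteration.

∇h = (8u + w, 6v, u + 2w)
Step 1: at (2, -2, 3), ∇h = (19, -12, 8) → (2, -2, 3) − 0.125·(19, -12, 8) = (-0.375, -0.5, 2)
Step 2: at (-0.375, -0.5, 2), ∇h = (-1, -3, 3.625) → (-0.375, -0.5, 2) − 0.125·(-1, -3, 3.625) = (-0.25, -0.125, 1.546875)

(-0.25, -0.125, 1.546875)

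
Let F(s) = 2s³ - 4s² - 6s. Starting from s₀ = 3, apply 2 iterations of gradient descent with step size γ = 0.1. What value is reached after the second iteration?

1.464

F′(s) = 6s² - 8s - 6
Step 1: F′(3) = 24; s₁ = 3 − 0.1·24 = 0.6
Step 2: F′(0.6) = -8.64; s₂ = 0.6 − 0.1·(-8.64) = 1.464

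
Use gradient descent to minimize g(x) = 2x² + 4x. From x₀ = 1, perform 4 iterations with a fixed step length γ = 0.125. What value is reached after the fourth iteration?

g′(x) = 4x + 4
Step 1: g′(1) = 8; x₁ = 1 − 0.125·8 = 0
Step 2: g′(0) = 4; x₂ = 0 − 0.125·4 = -0.5
Step 3: g′(-0.5) = 2; x₃ = -0.5 − 0.125·2 = -0.75
Step 4: g′(-0.75) = 1; x₄ = -0.75 − 0.125·1 = -0.875

-0.875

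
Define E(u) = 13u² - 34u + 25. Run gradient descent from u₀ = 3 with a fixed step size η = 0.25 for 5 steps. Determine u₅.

E′(u) = 26u - 34
Step 1: E′(3) = 44; u₁ = 3 − 0.25·44 = -8
Step 2: E′(-8) = -242; u₂ = -8 − 0.25·(-242) = 52.5
Step 3: E′(52.5) = 1331; u₃ = 52.5 − 0.25·1331 = -280.25
Step 4: E′(-280.25) = -7320.5; u₄ = -280.25 − 0.25·(-7320.5) = 1549.875
Step 5: E′(1549.875) = 40262.75; u₅ = 1549.875 − 0.25·40262.75 = -8515.8125

-8515.8125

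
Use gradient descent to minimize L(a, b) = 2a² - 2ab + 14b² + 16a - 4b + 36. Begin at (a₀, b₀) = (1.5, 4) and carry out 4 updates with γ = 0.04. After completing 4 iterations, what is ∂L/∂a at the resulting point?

11.57563904

∇L = (4a - 2b + 16, -2a + 28b - 4)
Step 1: at (1.5, 4), ∇L = (14, 105) → (1.5, 4) − 0.04·(14, 105) = (0.94, -0.2)
Step 2: at (0.94, -0.2), ∇L = (20.16, -11.48) → (0.94, -0.2) − 0.04·(20.16, -11.48) = (0.1336, 0.2592)
Step 3: at (0.1336, 0.2592), ∇L = (16.016, 2.9904) → (0.1336, 0.2592) − 0.04·(16.016, 2.9904) = (-0.50704, 0.139584)
Step 4: at (-0.50704, 0.139584), ∇L = (13.692672, 0.922432) → (-0.50704, 0.139584) − 0.04·(13.692672, 0.922432) = (-1.05474688, 0.10268672)
∂L/∂a at (-1.05474688, 0.10268672) = 11.57563904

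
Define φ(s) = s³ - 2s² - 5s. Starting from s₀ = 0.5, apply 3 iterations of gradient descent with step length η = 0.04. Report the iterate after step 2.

1.0025

φ′(s) = 3s² - 4s - 5
Step 1: φ′(0.5) = -6.25; s₁ = 0.5 − 0.04·(-6.25) = 0.75
Step 2: φ′(0.75) = -6.3125; s₂ = 0.75 − 0.04·(-6.3125) = 1.0025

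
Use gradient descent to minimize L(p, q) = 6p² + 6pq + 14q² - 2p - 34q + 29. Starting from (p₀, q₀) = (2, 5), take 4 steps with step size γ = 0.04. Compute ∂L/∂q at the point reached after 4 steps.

-0.2976

∇L = (12p + 6q - 2, 6p + 28q - 34)
(p₁, q₁) = (2, 5) − 0.04·(52, 118) = (-0.08, 0.28)
(p₂, q₂) = (-0.08, 0.28) − 0.04·(-1.28, -26.64) = (-0.0288, 1.3456)
(p₃, q₃) = (-0.0288, 1.3456) − 0.04·(5.728, 3.504) = (-0.25792, 1.20544)
(p₄, q₄) = (-0.25792, 1.20544) − 0.04·(2.1376, -1.7952) = (-0.343424, 1.277248)
∂L/∂q at (-0.343424, 1.277248) = -0.2976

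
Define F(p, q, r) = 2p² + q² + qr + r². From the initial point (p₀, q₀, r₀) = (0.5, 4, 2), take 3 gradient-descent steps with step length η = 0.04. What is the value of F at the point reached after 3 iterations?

13.497317148672

∇F = (4p, 2q + r, q + 2r)
(p₁, q₁, r₁) = (0.5, 4, 2) − 0.04·(2, 10, 8) = (0.42, 3.6, 1.68)
(p₂, q₂, r₂) = (0.42, 3.6, 1.68) − 0.04·(1.68, 8.88, 6.96) = (0.3528, 3.2448, 1.4016)
(p₃, q₃, r₃) = (0.3528, 3.2448, 1.4016) − 0.04·(1.4112, 7.8912, 6.048) = (0.296352, 2.929152, 1.15968)
F(0.296352, 2.929152, 1.15968) = 13.497317148672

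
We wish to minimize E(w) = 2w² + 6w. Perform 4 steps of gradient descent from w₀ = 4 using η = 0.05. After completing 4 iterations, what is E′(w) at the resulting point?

E′(w) = 4w + 6
Step 1: E′(4) = 22; w₁ = 4 − 0.05·22 = 2.9
Step 2: E′(2.9) = 17.6; w₂ = 2.9 − 0.05·17.6 = 2.02
Step 3: E′(2.02) = 14.08; w₃ = 2.02 − 0.05·14.08 = 1.316
Step 4: E′(1.316) = 11.264; w₄ = 1.316 − 0.05·11.264 = 0.7528
E′(w) at (0.7528) = 9.0112

9.0112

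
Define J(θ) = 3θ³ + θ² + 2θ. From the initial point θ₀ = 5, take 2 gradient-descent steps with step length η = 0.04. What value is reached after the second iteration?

-11.426944

J′(θ) = 9θ² + 2θ + 2
Step 1: J′(5) = 237; θ₁ = 5 − 0.04·237 = -4.48
Step 2: J′(-4.48) = 173.6736; θ₂ = -4.48 − 0.04·173.6736 = -11.426944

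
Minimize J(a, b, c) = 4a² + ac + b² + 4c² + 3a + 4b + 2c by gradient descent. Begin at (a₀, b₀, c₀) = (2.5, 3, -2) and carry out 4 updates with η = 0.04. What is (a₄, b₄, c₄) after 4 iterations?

∇J = (8a + c + 3, 2b + 4, a + 8c + 2)
(a₁, b₁, c₁) = (2.5, 3, -2) − 0.04·(21, 10, -11.5) = (1.66, 2.6, -1.54)
(a₂, b₂, c₂) = (1.66, 2.6, -1.54) − 0.04·(14.74, 9.2, -8.66) = (1.0704, 2.232, -1.1936)
(a₃, b₃, c₃) = (1.0704, 2.232, -1.1936) − 0.04·(10.3696, 8.464, -6.4784) = (0.655616, 1.89344, -0.934464)
(a₄, b₄, c₄) = (0.655616, 1.89344, -0.934464) − 0.04·(7.310464, 7.78688, -4.820096) = (0.36319744, 1.5819648, -0.74166016)

(0.36319744, 1.5819648, -0.74166016)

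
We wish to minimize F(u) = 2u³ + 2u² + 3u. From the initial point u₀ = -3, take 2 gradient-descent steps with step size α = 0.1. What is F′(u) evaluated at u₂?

F′(u) = 6u² + 4u + 3
Step 1: F′(-3) = 45; u₁ = -3 − 0.1·45 = -7.5
Step 2: F′(-7.5) = 310.5; u₂ = -7.5 − 0.1·310.5 = -38.55
F′(u) at (-38.55) = 8765.415

8765.415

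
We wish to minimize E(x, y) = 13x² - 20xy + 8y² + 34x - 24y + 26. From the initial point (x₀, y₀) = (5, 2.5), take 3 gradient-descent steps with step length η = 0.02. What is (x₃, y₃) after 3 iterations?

(2.187008, 4.398112)

∇E = (26x - 20y + 34, -20x + 16y - 24)
(x₁, y₁) = (5, 2.5) − 0.02·(114, -84) = (2.72, 4.18)
(x₂, y₂) = (2.72, 4.18) − 0.02·(21.12, -11.52) = (2.2976, 4.4104)
(x₃, y₃) = (2.2976, 4.4104) − 0.02·(5.5296, 0.6144) = (2.187008, 4.398112)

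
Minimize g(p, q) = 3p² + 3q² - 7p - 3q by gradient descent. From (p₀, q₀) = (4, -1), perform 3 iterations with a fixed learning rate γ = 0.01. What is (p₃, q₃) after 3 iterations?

(3.519988, -0.745876)

∇g = (6p - 7, 6q - 3)
(p₁, q₁) = (4, -1) − 0.01·(17, -9) = (3.83, -0.91)
(p₂, q₂) = (3.83, -0.91) − 0.01·(15.98, -8.46) = (3.6702, -0.8254)
(p₃, q₃) = (3.6702, -0.8254) − 0.01·(15.0212, -7.9524) = (3.519988, -0.745876)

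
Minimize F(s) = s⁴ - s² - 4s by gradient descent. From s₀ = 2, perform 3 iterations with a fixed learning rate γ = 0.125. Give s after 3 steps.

F′(s) = 4s³ - 2s - 4
s₁ = 2 − 0.125·24 = -1
s₂ = -1 − 0.125·(-6) = -0.25
s₃ = -0.25 − 0.125·(-3.5625) = 0.1953125

0.1953125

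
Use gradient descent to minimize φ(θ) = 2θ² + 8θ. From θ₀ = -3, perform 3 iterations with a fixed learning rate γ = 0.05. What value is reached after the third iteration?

φ′(θ) = 4θ + 8
Step 1: φ′(-3) = -4; θ₁ = -3 − 0.05·(-4) = -2.8
Step 2: φ′(-2.8) = -3.2; θ₂ = -2.8 − 0.05·(-3.2) = -2.64
Step 3: φ′(-2.64) = -2.56; θ₃ = -2.64 − 0.05·(-2.56) = -2.512

-2.512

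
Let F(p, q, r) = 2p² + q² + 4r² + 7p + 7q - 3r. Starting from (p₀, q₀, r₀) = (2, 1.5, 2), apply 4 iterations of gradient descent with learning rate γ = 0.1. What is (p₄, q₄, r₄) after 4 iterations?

(-1.264, -1.452, 0.3776)

∇F = (4p + 7, 2q + 7, 8r - 3)
Step 1: at (2, 1.5, 2), ∇F = (15, 10, 13) → (2, 1.5, 2) − 0.1·(15, 10, 13) = (0.5, 0.5, 0.7)
Step 2: at (0.5, 0.5, 0.7), ∇F = (9, 8, 2.6) → (0.5, 0.5, 0.7) − 0.1·(9, 8, 2.6) = (-0.4, -0.3, 0.44)
Step 3: at (-0.4, -0.3, 0.44), ∇F = (5.4, 6.4, 0.52) → (-0.4, -0.3, 0.44) − 0.1·(5.4, 6.4, 0.52) = (-0.94, -0.94, 0.388)
Step 4: at (-0.94, -0.94, 0.388), ∇F = (3.24, 5.12, 0.104) → (-0.94, -0.94, 0.388) − 0.1·(3.24, 5.12, 0.104) = (-1.264, -1.452, 0.3776)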